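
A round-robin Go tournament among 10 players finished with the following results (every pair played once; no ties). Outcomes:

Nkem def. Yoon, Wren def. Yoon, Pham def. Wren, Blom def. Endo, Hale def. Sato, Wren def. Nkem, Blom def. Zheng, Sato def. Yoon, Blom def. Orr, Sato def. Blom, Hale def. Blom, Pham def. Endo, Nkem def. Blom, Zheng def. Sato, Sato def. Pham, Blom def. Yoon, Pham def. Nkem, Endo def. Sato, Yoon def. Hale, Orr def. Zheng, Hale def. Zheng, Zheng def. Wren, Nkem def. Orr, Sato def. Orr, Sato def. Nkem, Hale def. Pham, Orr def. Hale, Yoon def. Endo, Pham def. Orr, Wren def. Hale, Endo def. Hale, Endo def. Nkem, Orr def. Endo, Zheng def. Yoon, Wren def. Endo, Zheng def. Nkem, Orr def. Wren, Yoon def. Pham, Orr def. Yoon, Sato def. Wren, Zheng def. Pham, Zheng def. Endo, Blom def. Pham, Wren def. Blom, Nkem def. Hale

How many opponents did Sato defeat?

6

Sato's results: beat Yoon, Pham, Orr, Wren, Blom, Nkem; lost to Hale, Endo, Zheng.
That is 6 wins.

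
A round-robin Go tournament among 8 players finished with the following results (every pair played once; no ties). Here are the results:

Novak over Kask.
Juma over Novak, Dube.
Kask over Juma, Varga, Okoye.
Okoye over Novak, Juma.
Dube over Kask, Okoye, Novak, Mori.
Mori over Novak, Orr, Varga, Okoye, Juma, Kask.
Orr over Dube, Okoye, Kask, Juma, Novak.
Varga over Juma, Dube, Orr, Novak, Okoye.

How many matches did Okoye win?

Okoye's results: beat Juma, Novak; lost to Mori, Dube, Varga, Kask, Orr.
That is 2 wins.

2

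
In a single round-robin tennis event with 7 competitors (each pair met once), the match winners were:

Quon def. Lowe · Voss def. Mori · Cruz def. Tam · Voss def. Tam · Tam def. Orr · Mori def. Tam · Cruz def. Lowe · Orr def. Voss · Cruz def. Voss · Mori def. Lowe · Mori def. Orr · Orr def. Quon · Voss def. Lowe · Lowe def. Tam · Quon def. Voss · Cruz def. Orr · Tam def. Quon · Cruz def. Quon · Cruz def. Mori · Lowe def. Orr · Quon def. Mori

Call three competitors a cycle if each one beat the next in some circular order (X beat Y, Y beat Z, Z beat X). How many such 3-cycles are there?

8

Win totals: Mori 3, Orr 2, Tam 2, Quon 3, Voss 3, Cruz 6, Lowe 2.
A competitor with w wins dominates both others in C(w,2) triples; summing gives 3 + 1 + 1 + 3 + 3 + 15 + 1 = 27 transitive triples.
Total triples C(7,3) = 35, so cyclic triples = 35 − 27 = 8.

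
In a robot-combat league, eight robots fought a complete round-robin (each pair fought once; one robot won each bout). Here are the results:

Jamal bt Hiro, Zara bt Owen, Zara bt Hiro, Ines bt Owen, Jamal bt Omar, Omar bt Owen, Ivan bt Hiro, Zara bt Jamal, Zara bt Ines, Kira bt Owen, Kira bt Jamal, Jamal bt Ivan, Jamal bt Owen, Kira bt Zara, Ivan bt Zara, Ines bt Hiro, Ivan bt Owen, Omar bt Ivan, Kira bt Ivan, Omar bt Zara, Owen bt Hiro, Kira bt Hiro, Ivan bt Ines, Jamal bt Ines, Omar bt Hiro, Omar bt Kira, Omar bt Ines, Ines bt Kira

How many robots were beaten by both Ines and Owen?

Ines beat: Kira, Owen, Hiro.
Owen beat: Hiro.
Both beat: Hiro — 1.

1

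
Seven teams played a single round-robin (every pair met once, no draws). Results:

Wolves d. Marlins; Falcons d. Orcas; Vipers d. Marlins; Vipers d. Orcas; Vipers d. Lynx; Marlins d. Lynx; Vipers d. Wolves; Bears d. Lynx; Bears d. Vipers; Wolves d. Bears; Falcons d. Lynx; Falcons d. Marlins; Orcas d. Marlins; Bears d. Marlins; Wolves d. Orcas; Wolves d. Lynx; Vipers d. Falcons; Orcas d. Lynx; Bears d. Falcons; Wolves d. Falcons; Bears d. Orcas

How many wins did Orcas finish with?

Orcas' results: beat Marlins, Lynx; lost to Bears, Falcons, Vipers, Wolves.
That is 2 wins.

2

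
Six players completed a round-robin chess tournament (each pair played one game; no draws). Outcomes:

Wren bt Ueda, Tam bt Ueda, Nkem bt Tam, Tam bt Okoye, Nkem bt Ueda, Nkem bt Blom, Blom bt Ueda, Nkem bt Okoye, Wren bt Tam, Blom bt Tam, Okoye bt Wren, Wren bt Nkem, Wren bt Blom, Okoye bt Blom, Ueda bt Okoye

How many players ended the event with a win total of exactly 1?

Win totals: Tam 2, Nkem 4, Okoye 2, Blom 2, Wren 4, Ueda 1.
Exactly 1: Ueda — 1 player.

1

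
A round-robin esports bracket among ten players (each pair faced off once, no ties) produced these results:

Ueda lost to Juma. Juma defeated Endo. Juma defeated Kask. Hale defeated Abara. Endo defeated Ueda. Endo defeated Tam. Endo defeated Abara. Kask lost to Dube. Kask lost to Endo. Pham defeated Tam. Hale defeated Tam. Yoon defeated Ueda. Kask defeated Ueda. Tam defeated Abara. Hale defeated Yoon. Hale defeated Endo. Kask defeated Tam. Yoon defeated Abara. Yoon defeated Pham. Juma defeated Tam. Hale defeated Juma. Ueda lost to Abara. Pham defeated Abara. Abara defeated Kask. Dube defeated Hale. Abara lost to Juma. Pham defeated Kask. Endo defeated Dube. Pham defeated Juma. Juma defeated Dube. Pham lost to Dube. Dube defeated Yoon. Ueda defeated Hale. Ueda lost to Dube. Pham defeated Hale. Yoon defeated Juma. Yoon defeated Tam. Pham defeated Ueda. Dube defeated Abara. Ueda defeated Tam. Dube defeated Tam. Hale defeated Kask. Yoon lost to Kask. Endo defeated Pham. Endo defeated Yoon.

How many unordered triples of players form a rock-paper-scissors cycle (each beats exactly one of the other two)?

Win totals: Ueda 2, Juma 6, Yoon 5, Hale 6, Dube 7, Endo 7, Kask 3, Tam 1, Abara 2, Pham 6.
A player with w wins dominates both others in C(w,2) triples; summing gives 1 + 15 + 10 + 15 + 21 + 21 + 3 + 0 + 1 + 15 = 102 transitive triples.
Total triples C(10,3) = 120, so cyclic triples = 120 − 102 = 18.

18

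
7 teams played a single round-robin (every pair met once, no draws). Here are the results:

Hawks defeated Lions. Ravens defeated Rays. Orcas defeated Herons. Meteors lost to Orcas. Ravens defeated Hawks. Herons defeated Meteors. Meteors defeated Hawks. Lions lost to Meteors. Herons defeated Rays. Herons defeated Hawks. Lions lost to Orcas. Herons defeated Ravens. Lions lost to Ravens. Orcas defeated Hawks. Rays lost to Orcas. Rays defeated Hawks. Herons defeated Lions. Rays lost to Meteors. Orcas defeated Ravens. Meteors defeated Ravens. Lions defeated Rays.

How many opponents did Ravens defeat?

Ravens' results: beat Lions, Hawks, Rays; lost to Orcas, Meteors, Herons.
That is 3 wins.

3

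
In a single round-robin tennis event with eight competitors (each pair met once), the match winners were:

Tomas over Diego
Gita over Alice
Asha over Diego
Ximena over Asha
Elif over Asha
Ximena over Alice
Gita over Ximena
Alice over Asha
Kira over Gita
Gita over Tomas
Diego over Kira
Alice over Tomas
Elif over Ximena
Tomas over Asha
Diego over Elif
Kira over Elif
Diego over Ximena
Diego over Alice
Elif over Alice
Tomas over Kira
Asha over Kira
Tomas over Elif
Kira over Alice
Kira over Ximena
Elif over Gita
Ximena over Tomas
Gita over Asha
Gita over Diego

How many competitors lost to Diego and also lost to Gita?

Diego beat: Kira, Alice, Ximena, Elif.
Gita beat: Tomas, Diego, Alice, Ximena, Asha.
Both beat: Alice, Ximena — 2.

2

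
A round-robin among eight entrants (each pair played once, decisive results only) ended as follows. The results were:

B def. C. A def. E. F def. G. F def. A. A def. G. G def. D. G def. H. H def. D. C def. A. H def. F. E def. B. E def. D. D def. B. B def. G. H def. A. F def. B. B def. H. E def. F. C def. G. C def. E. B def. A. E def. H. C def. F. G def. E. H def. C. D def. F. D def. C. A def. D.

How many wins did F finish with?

F's results: beat A, B, G; lost to C, D, E, H.
That is 3 wins.

3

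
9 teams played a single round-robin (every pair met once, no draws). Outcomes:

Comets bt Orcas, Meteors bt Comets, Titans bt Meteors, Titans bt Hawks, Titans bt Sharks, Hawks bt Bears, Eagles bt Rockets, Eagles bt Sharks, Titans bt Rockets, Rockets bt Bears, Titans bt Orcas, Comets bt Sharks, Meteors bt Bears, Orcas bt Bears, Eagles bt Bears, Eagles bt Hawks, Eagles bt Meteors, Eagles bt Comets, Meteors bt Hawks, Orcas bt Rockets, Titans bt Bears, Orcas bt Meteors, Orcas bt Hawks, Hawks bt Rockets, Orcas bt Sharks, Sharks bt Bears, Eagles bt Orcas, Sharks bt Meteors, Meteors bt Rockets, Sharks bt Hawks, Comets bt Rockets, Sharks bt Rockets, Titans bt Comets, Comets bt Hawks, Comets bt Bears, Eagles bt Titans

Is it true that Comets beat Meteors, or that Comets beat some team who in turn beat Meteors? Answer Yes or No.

Yes

Comets did not beat Meteors directly.
Comets beat Sharks, Hawks, Bears, Rockets, Orcas. Of those, Sharks beat Meteors.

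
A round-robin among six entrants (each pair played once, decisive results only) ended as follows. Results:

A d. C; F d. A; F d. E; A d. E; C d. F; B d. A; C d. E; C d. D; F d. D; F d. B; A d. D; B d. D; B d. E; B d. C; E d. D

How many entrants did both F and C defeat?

F beat: A, B, D, E.
C beat: D, E, F.
Both beat: D, E — 2.

2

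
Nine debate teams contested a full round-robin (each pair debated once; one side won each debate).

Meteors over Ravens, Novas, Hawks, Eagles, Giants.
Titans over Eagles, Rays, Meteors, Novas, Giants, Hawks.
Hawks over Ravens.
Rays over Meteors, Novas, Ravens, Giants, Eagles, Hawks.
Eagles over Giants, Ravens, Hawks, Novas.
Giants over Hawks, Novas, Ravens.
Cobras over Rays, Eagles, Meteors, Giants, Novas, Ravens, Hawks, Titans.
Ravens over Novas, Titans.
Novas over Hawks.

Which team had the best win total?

Cobras

Win totals: Novas 1, Giants 3, Eagles 4, Meteors 5, Ravens 2, Hawks 1, Cobras 8, Titans 6, Rays 6.
Cobras leads with 8 wins (next highest: 6).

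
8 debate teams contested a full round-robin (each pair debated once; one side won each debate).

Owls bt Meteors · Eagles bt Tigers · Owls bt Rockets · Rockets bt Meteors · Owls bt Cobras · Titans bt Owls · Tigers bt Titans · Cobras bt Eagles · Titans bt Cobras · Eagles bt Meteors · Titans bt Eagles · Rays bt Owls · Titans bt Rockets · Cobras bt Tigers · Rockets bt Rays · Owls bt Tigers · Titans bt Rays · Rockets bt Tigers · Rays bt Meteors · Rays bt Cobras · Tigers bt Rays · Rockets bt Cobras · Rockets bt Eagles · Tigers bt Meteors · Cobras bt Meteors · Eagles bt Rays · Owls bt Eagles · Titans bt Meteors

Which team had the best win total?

Win totals: Tigers 3, Eagles 3, Cobras 3, Rays 3, Meteors 0, Rockets 5, Titans 6, Owls 5.
Titans leads with 6 wins (next highest: 5).

Titans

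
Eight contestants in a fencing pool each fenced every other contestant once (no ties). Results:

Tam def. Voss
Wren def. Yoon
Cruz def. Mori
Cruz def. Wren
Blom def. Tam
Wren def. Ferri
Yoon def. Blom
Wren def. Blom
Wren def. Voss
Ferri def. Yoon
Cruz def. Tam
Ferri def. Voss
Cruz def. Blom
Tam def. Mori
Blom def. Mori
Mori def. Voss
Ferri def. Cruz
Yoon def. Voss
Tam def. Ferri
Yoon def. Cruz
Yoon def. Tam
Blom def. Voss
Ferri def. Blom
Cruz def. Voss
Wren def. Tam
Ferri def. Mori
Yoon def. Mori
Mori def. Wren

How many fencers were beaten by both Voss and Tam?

Voss beat: no one.
Tam beat: Voss, Mori, Ferri.
No one was beaten by both.

0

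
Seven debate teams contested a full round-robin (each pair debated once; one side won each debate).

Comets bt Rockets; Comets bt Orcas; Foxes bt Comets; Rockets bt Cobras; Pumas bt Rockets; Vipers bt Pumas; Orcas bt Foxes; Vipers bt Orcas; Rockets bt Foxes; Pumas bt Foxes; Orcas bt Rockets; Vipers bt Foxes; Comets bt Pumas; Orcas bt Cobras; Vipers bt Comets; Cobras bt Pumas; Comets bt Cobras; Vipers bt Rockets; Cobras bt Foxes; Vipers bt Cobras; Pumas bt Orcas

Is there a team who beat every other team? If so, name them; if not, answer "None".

Vipers has 6 wins out of 6 opponents — a perfect record.

Vipers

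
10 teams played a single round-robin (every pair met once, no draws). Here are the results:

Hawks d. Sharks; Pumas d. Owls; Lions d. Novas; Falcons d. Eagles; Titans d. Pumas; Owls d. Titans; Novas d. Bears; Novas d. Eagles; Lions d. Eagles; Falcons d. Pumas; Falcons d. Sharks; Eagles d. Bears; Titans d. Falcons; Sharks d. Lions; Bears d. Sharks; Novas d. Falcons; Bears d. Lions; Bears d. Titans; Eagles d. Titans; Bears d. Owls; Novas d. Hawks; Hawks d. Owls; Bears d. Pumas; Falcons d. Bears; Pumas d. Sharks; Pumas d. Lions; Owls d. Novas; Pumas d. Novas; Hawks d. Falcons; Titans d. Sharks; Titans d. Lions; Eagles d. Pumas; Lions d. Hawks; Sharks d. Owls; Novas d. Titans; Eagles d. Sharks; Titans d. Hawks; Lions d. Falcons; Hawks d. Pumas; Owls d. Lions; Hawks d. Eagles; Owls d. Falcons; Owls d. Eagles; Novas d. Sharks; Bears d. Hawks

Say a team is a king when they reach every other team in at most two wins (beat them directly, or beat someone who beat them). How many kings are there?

Eagles reaches everyone (king).
Hawks reaches everyone (king).
Novas reaches everyone (king).
Titans reaches everyone (king).
Pumas reaches everyone (king).
Owls reaches everyone (king).
Falcons reaches everyone (king).
Sharks cannot reach Pumas, Bears in two steps.
Lions reaches everyone (king).
Bears reaches everyone (king).
Kings: Eagles, Hawks, Novas, Titans, Pumas, Owls, Falcons, Lions, Bears — 9.

9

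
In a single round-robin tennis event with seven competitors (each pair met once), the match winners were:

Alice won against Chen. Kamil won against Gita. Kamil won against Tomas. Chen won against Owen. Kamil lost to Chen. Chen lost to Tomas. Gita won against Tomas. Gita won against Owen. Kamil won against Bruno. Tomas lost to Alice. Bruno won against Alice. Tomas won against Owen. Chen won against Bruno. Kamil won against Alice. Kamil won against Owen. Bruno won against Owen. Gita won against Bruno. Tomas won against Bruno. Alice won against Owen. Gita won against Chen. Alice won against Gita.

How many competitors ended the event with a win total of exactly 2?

1

Win totals: Owen 0, Chen 3, Alice 4, Gita 4, Bruno 2, Kamil 5, Tomas 3.
Exactly 2: Bruno — 1 competitor.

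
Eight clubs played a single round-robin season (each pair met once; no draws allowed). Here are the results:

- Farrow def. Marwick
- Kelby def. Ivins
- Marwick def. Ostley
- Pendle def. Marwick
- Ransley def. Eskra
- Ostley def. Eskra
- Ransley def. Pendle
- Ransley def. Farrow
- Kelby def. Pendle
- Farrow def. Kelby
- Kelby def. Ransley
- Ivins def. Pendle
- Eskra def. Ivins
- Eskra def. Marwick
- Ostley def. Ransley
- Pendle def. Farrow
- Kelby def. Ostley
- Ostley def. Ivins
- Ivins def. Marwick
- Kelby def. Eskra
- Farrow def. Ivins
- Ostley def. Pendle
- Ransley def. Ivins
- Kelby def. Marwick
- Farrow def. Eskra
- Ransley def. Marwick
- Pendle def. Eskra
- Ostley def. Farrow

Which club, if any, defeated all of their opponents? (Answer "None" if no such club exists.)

Highest win total is Kelby with 6 (out of 7 possible).
Kelby lost to Farrow, so no club went undefeated.

None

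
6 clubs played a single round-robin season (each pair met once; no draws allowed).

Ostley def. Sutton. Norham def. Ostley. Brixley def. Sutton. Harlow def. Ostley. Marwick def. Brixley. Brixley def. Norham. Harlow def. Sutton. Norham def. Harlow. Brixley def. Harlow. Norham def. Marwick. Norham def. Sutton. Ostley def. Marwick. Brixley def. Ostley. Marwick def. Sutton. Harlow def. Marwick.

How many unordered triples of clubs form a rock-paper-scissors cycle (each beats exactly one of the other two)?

3

Of the C(6,3) = 20 triples, the cyclic ones are: {Harlow, Marwick, Brixley}; {Norham, Marwick, Brixley}; {Marwick, Ostley, Brixley}.
That is 3.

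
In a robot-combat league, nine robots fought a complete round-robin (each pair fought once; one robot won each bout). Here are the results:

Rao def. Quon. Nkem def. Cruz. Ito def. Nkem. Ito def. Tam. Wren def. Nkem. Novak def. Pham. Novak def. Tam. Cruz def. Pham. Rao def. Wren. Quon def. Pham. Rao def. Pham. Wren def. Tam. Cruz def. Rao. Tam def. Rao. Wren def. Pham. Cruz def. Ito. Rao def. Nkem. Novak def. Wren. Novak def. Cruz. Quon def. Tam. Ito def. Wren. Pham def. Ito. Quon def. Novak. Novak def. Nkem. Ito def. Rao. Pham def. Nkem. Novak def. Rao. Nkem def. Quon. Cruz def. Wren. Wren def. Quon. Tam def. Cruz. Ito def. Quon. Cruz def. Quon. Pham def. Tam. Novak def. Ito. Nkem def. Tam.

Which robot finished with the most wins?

Win totals: Quon 3, Nkem 3, Ito 5, Cruz 5, Tam 2, Wren 4, Novak 7, Pham 3, Rao 4.
Novak leads with 7 wins (next highest: 5).

Novak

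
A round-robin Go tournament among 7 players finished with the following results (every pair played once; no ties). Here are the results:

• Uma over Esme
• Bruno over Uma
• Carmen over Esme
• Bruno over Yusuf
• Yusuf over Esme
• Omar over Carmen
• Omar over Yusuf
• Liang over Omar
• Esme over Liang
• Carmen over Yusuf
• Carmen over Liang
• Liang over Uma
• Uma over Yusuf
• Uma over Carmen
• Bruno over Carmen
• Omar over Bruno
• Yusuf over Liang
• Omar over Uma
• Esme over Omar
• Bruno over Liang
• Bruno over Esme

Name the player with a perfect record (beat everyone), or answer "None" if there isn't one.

None

Highest win total is Bruno with 5 (out of 6 possible).
Bruno lost to Omar, so no player went undefeated.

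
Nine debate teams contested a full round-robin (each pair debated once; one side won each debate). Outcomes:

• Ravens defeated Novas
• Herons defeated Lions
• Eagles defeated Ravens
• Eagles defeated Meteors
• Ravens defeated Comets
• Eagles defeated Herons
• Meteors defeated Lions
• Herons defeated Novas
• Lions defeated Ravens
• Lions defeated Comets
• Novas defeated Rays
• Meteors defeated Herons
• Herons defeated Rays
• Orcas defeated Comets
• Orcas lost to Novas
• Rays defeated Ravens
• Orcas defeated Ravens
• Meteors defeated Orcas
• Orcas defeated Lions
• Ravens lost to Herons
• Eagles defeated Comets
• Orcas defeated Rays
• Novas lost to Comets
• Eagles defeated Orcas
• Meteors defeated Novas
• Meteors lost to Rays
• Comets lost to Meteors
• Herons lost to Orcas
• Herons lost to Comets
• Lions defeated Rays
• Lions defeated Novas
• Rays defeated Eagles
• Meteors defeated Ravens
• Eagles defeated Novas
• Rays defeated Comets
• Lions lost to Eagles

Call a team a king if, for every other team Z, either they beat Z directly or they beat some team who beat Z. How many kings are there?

Eagles reaches everyone (king).
Meteors cannot reach Eagles in two steps.
Novas reaches everyone (king).
Orcas reaches everyone (king).
Rays reaches everyone (king).
Herons reaches everyone (king).
Lions reaches everyone (king).
Comets cannot reach Eagles, Meteors in two steps.
Ravens cannot reach Eagles, Meteors, Lions in two steps.
Kings: Eagles, Novas, Orcas, Rays, Herons, Lions — 6.

6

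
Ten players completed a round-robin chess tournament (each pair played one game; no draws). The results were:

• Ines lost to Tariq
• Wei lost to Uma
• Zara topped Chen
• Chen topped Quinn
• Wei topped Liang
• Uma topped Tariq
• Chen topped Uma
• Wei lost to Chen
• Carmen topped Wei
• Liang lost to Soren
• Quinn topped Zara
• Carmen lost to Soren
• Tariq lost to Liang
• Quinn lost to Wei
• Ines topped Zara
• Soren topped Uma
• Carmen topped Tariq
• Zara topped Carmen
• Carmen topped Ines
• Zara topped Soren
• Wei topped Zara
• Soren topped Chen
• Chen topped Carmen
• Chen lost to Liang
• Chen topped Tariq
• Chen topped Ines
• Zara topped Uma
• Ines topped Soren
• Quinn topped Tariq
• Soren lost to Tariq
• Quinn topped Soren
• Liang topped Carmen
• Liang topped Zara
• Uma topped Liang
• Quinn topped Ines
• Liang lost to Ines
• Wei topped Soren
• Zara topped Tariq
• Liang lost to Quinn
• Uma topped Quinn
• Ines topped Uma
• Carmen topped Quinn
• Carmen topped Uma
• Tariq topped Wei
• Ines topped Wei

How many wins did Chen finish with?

6

Chen's results: beat Uma, Carmen, Ines, Tariq, Quinn, Wei; lost to Soren, Liang, Zara.
That is 6 wins.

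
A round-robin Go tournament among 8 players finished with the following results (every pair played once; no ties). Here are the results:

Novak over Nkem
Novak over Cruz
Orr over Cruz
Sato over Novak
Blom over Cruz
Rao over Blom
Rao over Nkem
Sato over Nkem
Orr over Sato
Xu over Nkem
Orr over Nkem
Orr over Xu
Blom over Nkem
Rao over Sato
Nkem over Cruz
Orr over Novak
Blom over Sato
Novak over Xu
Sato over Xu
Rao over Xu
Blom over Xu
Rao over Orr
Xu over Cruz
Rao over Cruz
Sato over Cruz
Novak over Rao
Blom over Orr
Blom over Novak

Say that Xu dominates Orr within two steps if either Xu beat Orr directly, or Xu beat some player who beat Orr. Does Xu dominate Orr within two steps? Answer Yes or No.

Xu did not beat Orr directly.
Xu beat Cruz, Nkem, but each of them lost to Orr. No two-step path.

No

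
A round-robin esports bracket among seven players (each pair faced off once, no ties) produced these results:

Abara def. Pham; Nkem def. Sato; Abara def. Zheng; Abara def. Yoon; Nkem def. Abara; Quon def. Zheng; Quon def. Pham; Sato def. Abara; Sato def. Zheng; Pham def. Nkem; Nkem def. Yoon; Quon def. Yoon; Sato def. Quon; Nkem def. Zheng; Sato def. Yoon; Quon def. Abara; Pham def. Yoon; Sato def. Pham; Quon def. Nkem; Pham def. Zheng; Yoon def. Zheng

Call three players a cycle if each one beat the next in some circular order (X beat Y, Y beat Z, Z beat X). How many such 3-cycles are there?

Win totals: Pham 3, Nkem 4, Quon 5, Abara 3, Yoon 1, Sato 5, Zheng 0.
A player with w wins dominates both others in C(w,2) triples; summing gives 3 + 6 + 10 + 3 + 0 + 10 + 0 = 32 transitive triples.
Total triples C(7,3) = 35, so cyclic triples = 35 − 32 = 3.

3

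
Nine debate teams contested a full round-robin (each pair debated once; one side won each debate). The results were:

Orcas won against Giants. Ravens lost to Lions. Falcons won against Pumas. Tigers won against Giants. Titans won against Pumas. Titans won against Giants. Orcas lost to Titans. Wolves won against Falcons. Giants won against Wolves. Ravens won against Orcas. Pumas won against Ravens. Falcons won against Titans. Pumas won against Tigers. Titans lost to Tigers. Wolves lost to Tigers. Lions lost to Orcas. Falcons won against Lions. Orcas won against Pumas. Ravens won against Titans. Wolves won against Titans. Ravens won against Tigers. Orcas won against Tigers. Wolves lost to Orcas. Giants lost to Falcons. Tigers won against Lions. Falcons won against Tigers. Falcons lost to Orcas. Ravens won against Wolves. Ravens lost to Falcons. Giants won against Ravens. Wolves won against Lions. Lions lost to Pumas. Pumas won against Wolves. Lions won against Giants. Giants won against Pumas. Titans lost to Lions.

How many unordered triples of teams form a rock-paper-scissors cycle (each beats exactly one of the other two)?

Win totals: Pumas 4, Falcons 6, Giants 3, Tigers 4, Orcas 6, Ravens 4, Wolves 3, Titans 3, Lions 3.
A team with w wins dominates both others in C(w,2) triples; summing gives 6 + 15 + 3 + 6 + 15 + 6 + 3 + 3 + 3 = 60 transitive triples.
Total triples C(9,3) = 84, so cyclic triples = 84 − 60 = 24.

24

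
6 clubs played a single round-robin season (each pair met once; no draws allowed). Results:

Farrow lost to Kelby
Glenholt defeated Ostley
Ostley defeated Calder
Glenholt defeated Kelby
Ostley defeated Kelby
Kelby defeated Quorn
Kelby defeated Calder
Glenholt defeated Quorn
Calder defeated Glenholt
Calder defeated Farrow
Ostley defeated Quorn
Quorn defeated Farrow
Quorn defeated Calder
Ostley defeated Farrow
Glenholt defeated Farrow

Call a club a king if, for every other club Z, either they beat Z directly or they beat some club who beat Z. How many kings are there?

3

Ostley reaches everyone (king).
Quorn cannot reach Ostley, Kelby in two steps.
Kelby cannot reach Ostley in two steps.
Farrow cannot reach Ostley, Quorn, Kelby, Calder, Glenholt in two steps.
Calder reaches everyone (king).
Glenholt reaches everyone (king).
Kings: Ostley, Calder, Glenholt — 3.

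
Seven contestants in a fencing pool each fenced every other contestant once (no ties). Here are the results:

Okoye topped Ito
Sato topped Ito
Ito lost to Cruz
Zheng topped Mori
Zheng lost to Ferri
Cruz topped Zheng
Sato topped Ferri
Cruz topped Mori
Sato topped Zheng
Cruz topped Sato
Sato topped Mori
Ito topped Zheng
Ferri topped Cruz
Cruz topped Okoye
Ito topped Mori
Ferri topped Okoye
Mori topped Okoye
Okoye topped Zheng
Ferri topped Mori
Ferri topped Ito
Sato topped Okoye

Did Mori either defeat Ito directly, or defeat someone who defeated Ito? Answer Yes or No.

Mori did not beat Ito directly.
Mori beat Okoye. Of those, Okoye beat Ito.

Yes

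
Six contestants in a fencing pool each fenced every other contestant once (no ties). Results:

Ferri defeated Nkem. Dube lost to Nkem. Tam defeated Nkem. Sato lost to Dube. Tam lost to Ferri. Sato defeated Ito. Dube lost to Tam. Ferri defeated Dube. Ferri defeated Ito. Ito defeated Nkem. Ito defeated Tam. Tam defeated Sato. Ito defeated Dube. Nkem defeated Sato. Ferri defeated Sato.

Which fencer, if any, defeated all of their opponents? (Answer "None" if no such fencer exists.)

Ferri has 5 wins out of 5 opponents — a perfect record.

Ferri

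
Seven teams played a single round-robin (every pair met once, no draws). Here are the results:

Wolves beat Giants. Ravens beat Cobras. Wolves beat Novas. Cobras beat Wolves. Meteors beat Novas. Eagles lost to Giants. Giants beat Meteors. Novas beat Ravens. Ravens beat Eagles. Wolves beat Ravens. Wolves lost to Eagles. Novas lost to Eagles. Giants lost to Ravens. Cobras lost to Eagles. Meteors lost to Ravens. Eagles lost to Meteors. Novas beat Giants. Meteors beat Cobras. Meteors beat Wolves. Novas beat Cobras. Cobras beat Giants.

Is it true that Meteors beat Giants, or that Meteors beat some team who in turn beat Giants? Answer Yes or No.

Meteors did not beat Giants directly.
Meteors beat Wolves, Novas, Cobras, Eagles. Of those, Wolves beat Giants.

Yes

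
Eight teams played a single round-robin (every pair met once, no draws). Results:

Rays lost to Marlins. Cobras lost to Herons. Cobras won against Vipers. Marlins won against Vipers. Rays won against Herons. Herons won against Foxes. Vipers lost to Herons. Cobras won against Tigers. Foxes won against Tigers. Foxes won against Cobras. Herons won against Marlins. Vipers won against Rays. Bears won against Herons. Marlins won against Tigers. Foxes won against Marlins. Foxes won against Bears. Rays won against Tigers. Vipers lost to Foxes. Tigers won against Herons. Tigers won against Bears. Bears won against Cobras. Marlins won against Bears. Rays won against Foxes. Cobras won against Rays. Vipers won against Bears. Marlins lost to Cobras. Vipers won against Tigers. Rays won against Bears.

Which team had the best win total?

Win totals: Bears 2, Marlins 4, Tigers 2, Foxes 5, Vipers 3, Cobras 4, Rays 4, Herons 4.
Foxes leads with 5 wins (next highest: 4).

Foxes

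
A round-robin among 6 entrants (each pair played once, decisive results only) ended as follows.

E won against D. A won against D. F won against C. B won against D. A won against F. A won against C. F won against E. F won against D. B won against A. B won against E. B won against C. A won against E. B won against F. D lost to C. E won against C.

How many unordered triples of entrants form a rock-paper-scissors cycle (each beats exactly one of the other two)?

0

Of the C(6,3) = 20 triples, the cyclic ones are: none.
That is 0.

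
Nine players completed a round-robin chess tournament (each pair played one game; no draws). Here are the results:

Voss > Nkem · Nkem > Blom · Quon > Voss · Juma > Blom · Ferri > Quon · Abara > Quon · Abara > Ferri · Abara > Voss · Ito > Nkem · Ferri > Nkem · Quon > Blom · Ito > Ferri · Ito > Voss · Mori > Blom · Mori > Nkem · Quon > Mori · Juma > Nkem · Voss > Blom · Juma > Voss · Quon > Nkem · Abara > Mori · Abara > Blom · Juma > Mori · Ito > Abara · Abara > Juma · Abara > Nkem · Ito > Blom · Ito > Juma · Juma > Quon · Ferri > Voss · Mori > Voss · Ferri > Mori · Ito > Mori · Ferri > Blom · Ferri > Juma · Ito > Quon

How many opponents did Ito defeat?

Ito's results: beat Abara, Quon, Mori, Voss, Nkem, Juma, Blom, Ferri; lost to no one.
That is 8 wins.

8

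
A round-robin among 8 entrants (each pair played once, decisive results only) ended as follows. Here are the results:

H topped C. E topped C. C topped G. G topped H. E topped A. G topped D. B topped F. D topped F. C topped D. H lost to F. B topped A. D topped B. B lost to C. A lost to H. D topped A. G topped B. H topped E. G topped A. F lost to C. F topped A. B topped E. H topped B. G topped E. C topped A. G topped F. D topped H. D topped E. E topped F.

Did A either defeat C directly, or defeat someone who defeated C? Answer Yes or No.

A did not beat C directly.
A beat no one, so there is no intermediate entrant.

No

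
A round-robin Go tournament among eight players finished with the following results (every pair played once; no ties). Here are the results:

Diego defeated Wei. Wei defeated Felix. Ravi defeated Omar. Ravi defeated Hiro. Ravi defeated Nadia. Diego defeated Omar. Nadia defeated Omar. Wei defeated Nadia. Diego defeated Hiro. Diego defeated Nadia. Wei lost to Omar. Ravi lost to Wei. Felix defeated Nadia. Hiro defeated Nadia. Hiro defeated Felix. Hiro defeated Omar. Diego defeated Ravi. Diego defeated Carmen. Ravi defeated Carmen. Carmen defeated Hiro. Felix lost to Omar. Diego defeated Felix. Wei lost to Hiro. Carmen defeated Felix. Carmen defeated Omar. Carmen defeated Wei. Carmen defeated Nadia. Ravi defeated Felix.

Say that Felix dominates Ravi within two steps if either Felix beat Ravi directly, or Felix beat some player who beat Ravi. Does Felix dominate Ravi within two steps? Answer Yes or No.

No

Felix did not beat Ravi directly.
Felix beat Nadia, but each of them lost to Ravi. No two-step path.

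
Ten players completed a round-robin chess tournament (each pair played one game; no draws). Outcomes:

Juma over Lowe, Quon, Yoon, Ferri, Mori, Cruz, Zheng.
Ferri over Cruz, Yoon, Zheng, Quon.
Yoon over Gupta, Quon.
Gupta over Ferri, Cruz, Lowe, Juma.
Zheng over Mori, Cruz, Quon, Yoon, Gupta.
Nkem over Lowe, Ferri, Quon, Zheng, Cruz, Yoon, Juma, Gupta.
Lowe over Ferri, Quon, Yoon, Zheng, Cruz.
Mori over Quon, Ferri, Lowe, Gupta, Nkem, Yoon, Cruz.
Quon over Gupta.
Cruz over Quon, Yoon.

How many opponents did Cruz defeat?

Cruz's results: beat Quon, Yoon; lost to Ferri, Zheng, Lowe, Nkem, Juma, Mori, Gupta.
That is 2 wins.

2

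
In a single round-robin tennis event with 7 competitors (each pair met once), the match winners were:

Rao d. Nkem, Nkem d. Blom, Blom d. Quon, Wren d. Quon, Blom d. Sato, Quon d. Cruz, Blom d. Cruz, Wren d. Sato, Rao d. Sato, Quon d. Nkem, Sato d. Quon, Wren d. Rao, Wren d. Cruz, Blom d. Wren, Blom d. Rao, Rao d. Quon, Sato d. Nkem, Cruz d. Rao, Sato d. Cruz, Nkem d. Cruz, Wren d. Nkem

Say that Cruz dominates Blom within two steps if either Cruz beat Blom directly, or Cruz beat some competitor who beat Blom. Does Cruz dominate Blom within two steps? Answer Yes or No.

No

Cruz did not beat Blom directly.
Cruz beat Rao, but each of them lost to Blom. No two-step path.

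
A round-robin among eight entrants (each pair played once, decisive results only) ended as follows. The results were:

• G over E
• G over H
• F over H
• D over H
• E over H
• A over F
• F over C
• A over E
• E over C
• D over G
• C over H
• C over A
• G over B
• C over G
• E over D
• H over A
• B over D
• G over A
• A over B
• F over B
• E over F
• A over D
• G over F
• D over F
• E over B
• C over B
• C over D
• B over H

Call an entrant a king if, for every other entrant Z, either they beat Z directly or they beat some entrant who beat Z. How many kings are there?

5

A reaches everyone (king).
B cannot reach C, E in two steps.
C reaches everyone (king).
D reaches everyone (king).
E reaches everyone (king).
F cannot reach E in two steps.
G reaches everyone (king).
H cannot reach C, G in two steps.
Kings: A, C, D, E, G — 5.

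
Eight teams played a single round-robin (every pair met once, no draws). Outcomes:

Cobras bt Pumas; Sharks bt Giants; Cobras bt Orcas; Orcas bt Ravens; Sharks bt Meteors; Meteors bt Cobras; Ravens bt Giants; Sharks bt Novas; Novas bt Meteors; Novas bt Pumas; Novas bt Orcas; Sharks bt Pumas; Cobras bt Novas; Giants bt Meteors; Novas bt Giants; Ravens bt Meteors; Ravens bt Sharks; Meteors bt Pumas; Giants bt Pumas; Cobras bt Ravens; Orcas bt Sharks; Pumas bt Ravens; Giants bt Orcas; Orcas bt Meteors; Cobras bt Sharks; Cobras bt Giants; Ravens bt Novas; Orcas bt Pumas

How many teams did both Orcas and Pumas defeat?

Orcas beat: Sharks, Pumas, Meteors, Ravens.
Pumas beat: Ravens.
Both beat: Ravens — 1.

1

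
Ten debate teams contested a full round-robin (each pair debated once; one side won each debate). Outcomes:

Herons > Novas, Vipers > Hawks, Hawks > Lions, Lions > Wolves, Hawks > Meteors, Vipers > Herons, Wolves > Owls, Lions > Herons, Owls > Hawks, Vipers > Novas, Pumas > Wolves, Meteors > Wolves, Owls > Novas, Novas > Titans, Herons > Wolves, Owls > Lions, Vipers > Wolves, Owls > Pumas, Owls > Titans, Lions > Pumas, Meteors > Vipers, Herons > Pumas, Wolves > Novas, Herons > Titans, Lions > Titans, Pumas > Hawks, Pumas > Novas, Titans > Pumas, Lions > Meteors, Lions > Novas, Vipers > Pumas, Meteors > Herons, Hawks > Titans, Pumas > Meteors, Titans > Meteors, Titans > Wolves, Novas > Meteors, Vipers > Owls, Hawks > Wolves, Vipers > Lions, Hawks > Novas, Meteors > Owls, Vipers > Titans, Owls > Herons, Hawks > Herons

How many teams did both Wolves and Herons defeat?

1

Wolves beat: Novas, Owls.
Herons beat: Wolves, Pumas, Novas, Titans.
Both beat: Novas — 1.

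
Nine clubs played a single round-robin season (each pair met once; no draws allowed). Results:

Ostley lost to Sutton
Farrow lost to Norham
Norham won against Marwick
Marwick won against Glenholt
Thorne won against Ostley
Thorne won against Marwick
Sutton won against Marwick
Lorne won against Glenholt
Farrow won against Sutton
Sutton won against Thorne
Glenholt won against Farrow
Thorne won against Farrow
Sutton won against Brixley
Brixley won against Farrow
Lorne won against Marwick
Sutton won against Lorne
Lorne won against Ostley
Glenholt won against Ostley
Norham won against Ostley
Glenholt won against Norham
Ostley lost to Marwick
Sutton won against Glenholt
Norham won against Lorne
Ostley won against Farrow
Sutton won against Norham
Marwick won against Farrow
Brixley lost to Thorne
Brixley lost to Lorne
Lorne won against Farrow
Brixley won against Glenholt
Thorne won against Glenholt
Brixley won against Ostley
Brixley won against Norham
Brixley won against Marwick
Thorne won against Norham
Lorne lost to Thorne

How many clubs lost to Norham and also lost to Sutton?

Norham beat: Ostley, Lorne, Farrow, Marwick.
Sutton beat: Ostley, Lorne, Thorne, Glenholt, Brixley, Marwick, Norham.
Both beat: Ostley, Lorne, Marwick — 3.

3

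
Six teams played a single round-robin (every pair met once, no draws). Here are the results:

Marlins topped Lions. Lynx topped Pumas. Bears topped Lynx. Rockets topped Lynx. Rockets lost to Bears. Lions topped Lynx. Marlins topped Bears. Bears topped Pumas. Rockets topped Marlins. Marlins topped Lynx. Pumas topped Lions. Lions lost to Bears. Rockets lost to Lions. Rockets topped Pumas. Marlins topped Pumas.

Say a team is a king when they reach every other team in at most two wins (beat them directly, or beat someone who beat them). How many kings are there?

3

Pumas cannot reach Marlins, Bears in two steps.
Lions cannot reach Bears in two steps.
Marlins reaches everyone (king).
Lynx cannot reach Marlins, Rockets, Bears in two steps.
Rockets reaches everyone (king).
Bears reaches everyone (king).
Kings: Marlins, Rockets, Bears — 3.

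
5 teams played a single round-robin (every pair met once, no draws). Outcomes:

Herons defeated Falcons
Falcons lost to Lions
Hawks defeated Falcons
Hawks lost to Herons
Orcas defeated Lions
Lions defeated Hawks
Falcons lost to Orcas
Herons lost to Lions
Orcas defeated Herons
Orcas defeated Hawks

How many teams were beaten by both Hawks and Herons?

1

Hawks beat: Falcons.
Herons beat: Falcons, Hawks.
Both beat: Falcons — 1.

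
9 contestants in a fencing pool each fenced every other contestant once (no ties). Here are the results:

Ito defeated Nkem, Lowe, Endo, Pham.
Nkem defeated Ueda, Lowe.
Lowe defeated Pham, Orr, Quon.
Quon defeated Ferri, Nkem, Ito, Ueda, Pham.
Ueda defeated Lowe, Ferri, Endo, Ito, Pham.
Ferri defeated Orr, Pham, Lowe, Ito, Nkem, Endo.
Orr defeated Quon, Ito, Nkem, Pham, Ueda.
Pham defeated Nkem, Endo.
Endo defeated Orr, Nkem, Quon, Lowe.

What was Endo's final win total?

4

Endo's results: beat Orr, Nkem, Lowe, Quon; lost to Ferri, Ito, Pham, Ueda.
That is 4 wins.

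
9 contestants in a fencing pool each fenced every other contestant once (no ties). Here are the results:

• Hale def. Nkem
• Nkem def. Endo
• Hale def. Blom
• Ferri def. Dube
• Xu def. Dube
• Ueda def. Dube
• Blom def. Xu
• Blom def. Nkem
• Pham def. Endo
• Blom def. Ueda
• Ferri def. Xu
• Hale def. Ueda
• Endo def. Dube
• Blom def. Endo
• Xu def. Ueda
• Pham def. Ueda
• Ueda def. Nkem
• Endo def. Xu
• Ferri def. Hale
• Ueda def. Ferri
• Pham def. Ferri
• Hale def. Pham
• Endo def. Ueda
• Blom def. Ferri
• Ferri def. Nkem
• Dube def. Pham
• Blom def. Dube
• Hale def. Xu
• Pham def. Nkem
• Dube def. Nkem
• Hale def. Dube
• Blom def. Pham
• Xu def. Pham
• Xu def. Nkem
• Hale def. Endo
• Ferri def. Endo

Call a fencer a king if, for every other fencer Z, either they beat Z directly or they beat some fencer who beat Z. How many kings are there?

Blom reaches everyone (king).
Xu cannot reach Blom, Hale in two steps.
Ferri reaches everyone (king).
Nkem cannot reach Blom, Ferri, Hale, Pham in two steps.
Ueda cannot reach Blom in two steps.
Hale reaches everyone (king).
Endo cannot reach Blom, Hale in two steps.
Pham cannot reach Blom in two steps.
Dube cannot reach Blom, Xu, Hale in two steps.
Kings: Blom, Ferri, Hale — 3.

3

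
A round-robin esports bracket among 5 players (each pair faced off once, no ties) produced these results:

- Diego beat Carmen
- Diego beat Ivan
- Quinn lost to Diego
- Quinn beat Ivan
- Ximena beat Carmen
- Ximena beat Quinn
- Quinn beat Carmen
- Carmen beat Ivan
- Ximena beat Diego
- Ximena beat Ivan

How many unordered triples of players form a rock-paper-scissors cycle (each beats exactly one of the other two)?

0

Of the C(5,3) = 10 triples, the cyclic ones are: none.
That is 0.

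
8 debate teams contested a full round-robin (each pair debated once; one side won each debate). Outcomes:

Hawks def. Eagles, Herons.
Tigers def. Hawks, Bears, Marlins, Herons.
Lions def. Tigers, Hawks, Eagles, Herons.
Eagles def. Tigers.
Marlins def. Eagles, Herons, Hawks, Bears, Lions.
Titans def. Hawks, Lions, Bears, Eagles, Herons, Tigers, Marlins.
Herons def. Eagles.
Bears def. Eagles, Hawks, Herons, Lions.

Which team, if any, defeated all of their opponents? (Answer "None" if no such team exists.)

Titans

Titans has 7 wins out of 7 opponents — a perfect record.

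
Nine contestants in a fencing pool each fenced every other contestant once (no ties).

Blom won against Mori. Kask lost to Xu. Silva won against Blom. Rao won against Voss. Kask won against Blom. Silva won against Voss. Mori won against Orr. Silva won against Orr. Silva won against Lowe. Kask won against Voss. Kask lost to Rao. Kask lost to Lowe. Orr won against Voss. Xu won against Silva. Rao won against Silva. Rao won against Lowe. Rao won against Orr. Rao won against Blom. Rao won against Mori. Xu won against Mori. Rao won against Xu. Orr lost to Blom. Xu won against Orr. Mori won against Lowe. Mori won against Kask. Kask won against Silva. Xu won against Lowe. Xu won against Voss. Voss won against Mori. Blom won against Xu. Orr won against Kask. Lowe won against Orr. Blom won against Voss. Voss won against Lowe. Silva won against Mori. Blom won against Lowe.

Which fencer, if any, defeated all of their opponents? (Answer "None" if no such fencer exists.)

Rao has 8 wins out of 8 opponents — a perfect record.

Rao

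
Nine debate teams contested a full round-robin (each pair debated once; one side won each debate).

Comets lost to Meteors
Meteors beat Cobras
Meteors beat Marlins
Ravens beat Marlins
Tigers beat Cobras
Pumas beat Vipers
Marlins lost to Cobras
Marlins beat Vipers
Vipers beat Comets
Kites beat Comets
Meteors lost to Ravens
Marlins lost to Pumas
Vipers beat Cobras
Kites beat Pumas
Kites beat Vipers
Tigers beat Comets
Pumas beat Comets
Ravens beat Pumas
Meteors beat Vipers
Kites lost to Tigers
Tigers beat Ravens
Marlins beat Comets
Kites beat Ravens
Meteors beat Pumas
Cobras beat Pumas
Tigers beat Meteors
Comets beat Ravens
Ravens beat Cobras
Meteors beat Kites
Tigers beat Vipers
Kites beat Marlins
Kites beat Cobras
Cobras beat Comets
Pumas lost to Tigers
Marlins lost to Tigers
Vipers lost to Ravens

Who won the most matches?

Win totals: Tigers 8, Marlins 2, Meteors 6, Cobras 3, Comets 1, Ravens 5, Pumas 3, Kites 6, Vipers 2.
Tigers leads with 8 wins (next highest: 6).

Tigers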